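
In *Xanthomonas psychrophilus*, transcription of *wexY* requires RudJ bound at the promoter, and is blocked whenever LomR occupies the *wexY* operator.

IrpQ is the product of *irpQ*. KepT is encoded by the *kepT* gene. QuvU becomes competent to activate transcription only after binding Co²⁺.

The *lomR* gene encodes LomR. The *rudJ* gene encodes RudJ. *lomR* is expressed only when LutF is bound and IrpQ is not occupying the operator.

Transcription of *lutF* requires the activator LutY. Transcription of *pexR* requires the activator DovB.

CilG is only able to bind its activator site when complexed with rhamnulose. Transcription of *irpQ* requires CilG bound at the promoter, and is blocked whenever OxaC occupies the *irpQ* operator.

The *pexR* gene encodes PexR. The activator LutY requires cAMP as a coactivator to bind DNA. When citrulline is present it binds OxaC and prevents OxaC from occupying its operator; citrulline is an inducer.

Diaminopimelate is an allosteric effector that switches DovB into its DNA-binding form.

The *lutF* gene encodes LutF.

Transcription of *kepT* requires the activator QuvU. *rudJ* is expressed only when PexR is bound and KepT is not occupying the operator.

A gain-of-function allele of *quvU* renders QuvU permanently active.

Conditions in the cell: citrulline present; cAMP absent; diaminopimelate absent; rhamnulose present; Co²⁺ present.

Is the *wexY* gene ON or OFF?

OFF

QuvU is constitutively active in this strain.
No repressor is bound and QuvU is active, so *kepT* is transcribed.
So KepT is produced and active.
Diaminopimelate is absent, so DovB is inactive.
Required activator DovB is absent, so *pexR* is not transcribed.
So PexR is not produced.
With repressor KepT bound, *rudJ* is not transcribed.
So RudJ is not produced.
cAMP is absent, so LutY is inactive.
Required activator LutY is absent, so *lutF* is not transcribed.
So LutF is not produced.
Citrulline is present, so OxaC is inactive.
Rhamnulose is present, so CilG is active.
No repressor is bound and CilG is active, so *irpQ* is transcribed.
So IrpQ is produced and active.
With repressor IrpQ bound, *lomR* is not transcribed.
So LomR is not produced.
Required activator RudJ is absent, so *wexY* is not transcribed.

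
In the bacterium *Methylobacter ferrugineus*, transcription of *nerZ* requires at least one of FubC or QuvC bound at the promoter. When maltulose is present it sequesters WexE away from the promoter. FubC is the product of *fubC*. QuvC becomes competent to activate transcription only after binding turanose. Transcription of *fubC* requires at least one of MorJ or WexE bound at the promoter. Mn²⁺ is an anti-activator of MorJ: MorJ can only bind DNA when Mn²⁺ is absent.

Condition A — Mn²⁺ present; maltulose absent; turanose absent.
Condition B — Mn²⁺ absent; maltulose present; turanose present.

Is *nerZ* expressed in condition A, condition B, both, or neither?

both

Condition A:
Mn²⁺ is present, so MorJ is inactive.
Maltulose is absent, so WexE is active.
Activator WexE is present, so *fubC* is transcribed.
So FubC is produced and active.
Turanose is absent, so QuvC is inactive.
Activator FubC is present, so *nerZ* is transcribed.
→ *nerZ* is ON in A.
Condition B:
Mn²⁺ is absent, so MorJ is active.
Maltulose is present, so WexE is inactive.
Activator MorJ is present, so *fubC* is transcribed.
So FubC is produced and active.
Turanose is present, so QuvC is active.
Activator FubC is present, so *nerZ* is transcribed.
→ *nerZ* is ON in B.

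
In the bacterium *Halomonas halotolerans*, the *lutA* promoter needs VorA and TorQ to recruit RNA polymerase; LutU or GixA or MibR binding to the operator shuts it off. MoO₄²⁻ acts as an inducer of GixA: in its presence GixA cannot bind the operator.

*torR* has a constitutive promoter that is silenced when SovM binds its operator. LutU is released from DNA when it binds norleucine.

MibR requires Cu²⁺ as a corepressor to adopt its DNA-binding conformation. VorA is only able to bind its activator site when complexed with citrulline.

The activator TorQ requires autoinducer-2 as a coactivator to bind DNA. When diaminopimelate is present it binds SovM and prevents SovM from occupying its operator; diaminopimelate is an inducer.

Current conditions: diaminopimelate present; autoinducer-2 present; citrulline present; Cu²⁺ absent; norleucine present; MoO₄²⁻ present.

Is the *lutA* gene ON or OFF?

Norleucine is present, so LutU is inactive.
MoO₄²⁻ is present, so GixA is inactive.
Cu²⁺ is absent, so MibR is inactive.
Citrulline is present, so VorA is active.
Autoinducer-2 is present, so TorQ is active.
No repressor is bound and VorA and TorQ are active, so *lutA* is transcribed.

ON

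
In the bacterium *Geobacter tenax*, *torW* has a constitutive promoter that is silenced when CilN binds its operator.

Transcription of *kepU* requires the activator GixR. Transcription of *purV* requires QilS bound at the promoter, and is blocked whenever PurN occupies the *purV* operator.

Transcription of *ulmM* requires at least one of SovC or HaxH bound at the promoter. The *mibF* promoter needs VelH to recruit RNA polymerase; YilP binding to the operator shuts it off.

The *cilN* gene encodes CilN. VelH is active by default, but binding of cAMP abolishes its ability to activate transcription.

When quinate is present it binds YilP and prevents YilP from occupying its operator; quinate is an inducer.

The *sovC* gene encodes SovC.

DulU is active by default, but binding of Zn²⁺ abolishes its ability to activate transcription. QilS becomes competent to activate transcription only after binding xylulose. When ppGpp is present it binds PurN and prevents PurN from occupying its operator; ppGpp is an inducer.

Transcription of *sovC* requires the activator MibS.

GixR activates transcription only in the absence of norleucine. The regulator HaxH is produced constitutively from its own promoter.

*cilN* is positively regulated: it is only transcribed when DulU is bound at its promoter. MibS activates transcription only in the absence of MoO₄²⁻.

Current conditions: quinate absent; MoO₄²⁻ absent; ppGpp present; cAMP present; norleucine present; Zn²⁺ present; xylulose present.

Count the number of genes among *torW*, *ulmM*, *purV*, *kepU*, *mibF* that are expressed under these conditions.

Zn²⁺ is present, so DulU is inactive.
Required activator DulU is absent, so *cilN* is not transcribed.
So CilN is not produced.
With no repressor bound, *torW* is transcribed.
→ *torW* is ON.
MoO₄²⁻ is absent, so MibS is active.
No repressor is bound and MibS is active, so *sovC* is transcribed.
So SovC is produced and active.
HaxH is produced constitutively and is active.
Activator SovC is present, so *ulmM* is transcribed.
→ *ulmM* is ON.
Xylulose is present, so QilS is active.
ppGpp is present, so PurN is inactive.
No repressor is bound and QilS is active, so *purV* is transcribed.
→ *purV* is ON.
Norleucine is present, so GixR is inactive.
Required activator GixR is absent, so *kepU* is not transcribed.
→ *kepU* is OFF.
Quinate is absent, so YilP is active.
cAMP is present, so VelH is inactive.
With repressor YilP bound, *mibF* is not transcribed.
→ *mibF* is OFF.
3 of the 5 genes are transcribed.

3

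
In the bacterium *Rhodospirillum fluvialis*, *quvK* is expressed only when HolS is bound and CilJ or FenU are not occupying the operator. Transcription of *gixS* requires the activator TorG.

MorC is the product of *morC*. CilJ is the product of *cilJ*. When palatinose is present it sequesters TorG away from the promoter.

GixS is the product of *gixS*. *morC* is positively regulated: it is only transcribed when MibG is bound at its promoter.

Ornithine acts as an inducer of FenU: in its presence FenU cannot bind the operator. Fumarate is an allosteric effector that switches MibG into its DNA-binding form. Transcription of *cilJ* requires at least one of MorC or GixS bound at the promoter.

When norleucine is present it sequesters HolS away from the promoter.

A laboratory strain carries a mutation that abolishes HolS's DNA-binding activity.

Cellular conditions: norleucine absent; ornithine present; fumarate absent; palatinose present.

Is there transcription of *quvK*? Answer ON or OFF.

OFF

Fumarate is absent, so MibG is inactive.
Required activator MibG is absent, so *morC* is not transcribed.
So MorC is not produced.
Palatinose is present, so TorG is inactive.
Required activator TorG is absent, so *gixS* is not transcribed.
So GixS is not produced.
No activator is available at the *cilJ* promoter, so *cilJ* is not transcribed.
So CilJ is not produced.
HolS is non-functional in this strain, so it has no effect.
Ornithine is present, so FenU is inactive.
Required activator HolS is absent, so *quvK* is not transcribed.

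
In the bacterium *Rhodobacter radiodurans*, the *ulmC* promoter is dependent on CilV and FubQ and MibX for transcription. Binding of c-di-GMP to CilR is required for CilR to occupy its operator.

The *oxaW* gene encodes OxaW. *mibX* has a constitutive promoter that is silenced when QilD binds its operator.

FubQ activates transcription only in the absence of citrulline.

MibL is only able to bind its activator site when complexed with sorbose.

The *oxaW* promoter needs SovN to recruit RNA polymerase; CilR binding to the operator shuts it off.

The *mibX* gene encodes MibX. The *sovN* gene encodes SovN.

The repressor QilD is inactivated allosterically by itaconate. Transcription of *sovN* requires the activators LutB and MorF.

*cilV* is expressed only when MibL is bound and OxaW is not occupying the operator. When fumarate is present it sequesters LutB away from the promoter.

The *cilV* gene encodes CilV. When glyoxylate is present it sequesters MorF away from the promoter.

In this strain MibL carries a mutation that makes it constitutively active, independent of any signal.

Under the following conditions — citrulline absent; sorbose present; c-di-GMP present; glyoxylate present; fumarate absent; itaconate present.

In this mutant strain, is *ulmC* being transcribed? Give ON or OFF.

MibL is constitutively active in this strain.
c-di-GMP is present, so CilR is active.
Fumarate is absent, so LutB is active.
Glyoxylate is present, so MorF is inactive.
Required activator MorF is absent, so *sovN* is not transcribed.
So SovN is not produced.
With repressor CilR bound, *oxaW* is not transcribed.
So OxaW is not produced.
No repressor is bound and MibL is active, so *cilV* is transcribed.
So CilV is produced and active.
Citrulline is absent, so FubQ is active.
Itaconate is present, so QilD is inactive.
With no repressor bound, *mibX* is transcribed.
So MibX is produced and active.
No repressor is bound and CilV and FubQ and MibX are active, so *ulmC* is transcribed.

ON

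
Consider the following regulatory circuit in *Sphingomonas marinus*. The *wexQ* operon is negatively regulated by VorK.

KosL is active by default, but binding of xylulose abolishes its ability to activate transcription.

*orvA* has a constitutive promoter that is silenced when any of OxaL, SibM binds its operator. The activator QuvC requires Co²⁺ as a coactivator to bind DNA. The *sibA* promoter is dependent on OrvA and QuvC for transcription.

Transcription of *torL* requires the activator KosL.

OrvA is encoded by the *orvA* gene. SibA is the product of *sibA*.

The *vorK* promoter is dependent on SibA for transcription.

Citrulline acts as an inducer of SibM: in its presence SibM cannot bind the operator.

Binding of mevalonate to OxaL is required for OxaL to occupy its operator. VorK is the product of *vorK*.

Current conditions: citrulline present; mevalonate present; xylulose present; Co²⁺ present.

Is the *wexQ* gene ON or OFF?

ON

Mevalonate is present, so OxaL is active.
Citrulline is present, so SibM is inactive.
With repressor OxaL bound, *orvA* is not transcribed.
So OrvA is not produced.
Co²⁺ is present, so QuvC is active.
Required activator OrvA is absent, so *sibA* is not transcribed.
So SibA is not produced.
Required activator SibA is absent, so *vorK* is not transcribed.
So VorK is not produced.
With no repressor bound, *wexQ* is transcribed.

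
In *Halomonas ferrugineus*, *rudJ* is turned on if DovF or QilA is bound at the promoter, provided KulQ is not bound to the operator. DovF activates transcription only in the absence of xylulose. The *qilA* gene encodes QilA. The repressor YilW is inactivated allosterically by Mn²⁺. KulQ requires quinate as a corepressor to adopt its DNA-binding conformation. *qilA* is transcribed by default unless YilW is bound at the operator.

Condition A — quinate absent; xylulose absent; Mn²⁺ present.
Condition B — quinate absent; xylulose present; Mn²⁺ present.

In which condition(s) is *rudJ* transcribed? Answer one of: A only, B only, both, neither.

both

Condition A:
Quinate is absent, so KulQ is inactive.
Xylulose is absent, so DovF is active.
Mn²⁺ is present, so YilW is inactive.
With no repressor bound, *qilA* is transcribed.
So QilA is produced and active.
Activator DovF is present, so *rudJ* is transcribed.
→ *rudJ* is ON in A.
Condition B:
Quinate is absent, so KulQ is inactive.
Xylulose is present, so DovF is inactive.
Mn²⁺ is present, so YilW is inactive.
With no repressor bound, *qilA* is transcribed.
So QilA is produced and active.
Activator QilA is present, so *rudJ* is transcribed.
→ *rudJ* is ON in B.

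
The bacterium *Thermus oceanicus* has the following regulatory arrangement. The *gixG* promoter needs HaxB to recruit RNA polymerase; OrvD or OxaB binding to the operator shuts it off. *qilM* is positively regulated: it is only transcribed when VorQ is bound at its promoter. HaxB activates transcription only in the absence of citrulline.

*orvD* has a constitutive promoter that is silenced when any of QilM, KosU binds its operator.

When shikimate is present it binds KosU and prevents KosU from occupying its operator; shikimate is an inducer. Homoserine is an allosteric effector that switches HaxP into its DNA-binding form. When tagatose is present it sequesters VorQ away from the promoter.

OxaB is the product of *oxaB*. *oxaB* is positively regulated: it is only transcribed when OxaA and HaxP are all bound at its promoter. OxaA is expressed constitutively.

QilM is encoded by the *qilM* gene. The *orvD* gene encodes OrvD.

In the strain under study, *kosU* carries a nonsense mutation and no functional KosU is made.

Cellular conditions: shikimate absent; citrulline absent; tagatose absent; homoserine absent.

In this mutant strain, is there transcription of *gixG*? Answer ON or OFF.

ON

Citrulline is absent, so HaxB is active.
Tagatose is absent, so VorQ is active.
No repressor is bound and VorQ is active, so *qilM* is transcribed.
So QilM is produced and active.
KosU is non-functional in this strain, so it has no effect.
With repressor QilM bound, *orvD* is not transcribed.
So OrvD is not produced.
OxaA is produced constitutively and is active.
Homoserine is absent, so HaxP is inactive.
Required activator HaxP is absent, so *oxaB* is not transcribed.
So OxaB is not produced.
No repressor is bound and HaxB is active, so *gixG* is transcribed.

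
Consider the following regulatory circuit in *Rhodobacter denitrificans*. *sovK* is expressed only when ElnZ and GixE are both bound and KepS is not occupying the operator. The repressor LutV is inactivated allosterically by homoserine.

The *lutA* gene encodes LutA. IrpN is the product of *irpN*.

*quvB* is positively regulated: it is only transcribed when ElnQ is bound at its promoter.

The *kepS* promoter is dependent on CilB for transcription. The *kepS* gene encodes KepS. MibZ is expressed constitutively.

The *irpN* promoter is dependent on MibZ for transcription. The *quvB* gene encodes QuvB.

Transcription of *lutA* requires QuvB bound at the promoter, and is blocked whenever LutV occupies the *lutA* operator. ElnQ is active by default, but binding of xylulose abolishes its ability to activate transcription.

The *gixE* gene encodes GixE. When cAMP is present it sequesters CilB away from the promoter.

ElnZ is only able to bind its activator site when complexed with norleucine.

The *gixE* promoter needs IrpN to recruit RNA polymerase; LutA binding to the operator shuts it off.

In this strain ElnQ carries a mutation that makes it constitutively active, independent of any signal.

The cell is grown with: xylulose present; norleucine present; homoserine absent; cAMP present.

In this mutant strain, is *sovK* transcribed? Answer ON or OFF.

ON

Norleucine is present, so ElnZ is active.
cAMP is present, so CilB is inactive.
Required activator CilB is absent, so *kepS* is not transcribed.
So KepS is not produced.
ElnQ is constitutively active in this strain.
No repressor is bound and ElnQ is active, so *quvB* is transcribed.
So QuvB is produced and active.
Homoserine is absent, so LutV is active.
With repressor LutV bound, *lutA* is not transcribed.
So LutA is not produced.
MibZ is produced constitutively and is active.
No repressor is bound and MibZ is active, so *irpN* is transcribed.
So IrpN is produced and active.
No repressor is bound and IrpN is active, so *gixE* is transcribed.
So GixE is produced and active.
No repressor is bound and ElnZ and GixE are active, so *sovK* is transcribed.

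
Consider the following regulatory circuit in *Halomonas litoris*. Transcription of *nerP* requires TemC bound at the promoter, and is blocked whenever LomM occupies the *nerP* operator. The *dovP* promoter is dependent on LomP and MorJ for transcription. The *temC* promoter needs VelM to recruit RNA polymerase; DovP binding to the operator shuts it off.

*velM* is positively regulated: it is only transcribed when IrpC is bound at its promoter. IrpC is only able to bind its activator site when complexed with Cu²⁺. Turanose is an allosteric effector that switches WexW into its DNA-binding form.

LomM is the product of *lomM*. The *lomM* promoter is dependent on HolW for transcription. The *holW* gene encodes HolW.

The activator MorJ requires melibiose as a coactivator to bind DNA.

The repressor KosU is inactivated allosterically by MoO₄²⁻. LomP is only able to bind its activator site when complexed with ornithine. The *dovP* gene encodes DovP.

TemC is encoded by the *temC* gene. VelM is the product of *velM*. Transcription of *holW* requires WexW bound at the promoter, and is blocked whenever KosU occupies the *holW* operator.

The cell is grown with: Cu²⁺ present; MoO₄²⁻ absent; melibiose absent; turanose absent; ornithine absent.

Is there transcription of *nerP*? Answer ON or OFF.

Ornithine is absent, so LomP is inactive.
Melibiose is absent, so MorJ is inactive.
Required activator LomP is absent, so *dovP* is not transcribed.
So DovP is not produced.
Cu²⁺ is present, so IrpC is active.
No repressor is bound and IrpC is active, so *velM* is transcribed.
So VelM is produced and active.
No repressor is bound and VelM is active, so *temC* is transcribed.
So TemC is produced and active.
Turanose is absent, so WexW is inactive.
MoO₄²⁻ is absent, so KosU is active.
With repressor KosU bound, *holW* is not transcribed.
So HolW is not produced.
Required activator HolW is absent, so *lomM* is not transcribed.
So LomM is not produced.
No repressor is bound and TemC is active, so *nerP* is transcribed.

ON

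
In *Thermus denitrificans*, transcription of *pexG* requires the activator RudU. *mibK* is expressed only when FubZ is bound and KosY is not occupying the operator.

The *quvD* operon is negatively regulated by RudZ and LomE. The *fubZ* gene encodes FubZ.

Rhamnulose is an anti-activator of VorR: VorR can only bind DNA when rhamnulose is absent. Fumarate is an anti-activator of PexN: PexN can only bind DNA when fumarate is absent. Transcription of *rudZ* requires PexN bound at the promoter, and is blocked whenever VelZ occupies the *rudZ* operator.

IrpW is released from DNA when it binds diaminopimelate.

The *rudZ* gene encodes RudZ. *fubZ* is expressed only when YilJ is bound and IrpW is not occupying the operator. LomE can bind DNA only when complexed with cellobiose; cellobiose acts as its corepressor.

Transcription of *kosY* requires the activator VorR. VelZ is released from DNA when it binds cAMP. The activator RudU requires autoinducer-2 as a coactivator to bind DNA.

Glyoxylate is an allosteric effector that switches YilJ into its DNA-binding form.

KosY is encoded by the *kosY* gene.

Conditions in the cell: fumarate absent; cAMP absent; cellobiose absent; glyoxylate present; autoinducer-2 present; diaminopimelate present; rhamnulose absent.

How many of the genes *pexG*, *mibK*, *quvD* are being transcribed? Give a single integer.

Autoinducer-2 is present, so RudU is active.
No repressor is bound and RudU is active, so *pexG* is transcribed.
→ *pexG* is ON.
Rhamnulose is absent, so VorR is active.
No repressor is bound and VorR is active, so *kosY* is transcribed.
So KosY is produced and active.
Diaminopimelate is present, so IrpW is inactive.
Glyoxylate is present, so YilJ is active.
No repressor is bound and YilJ is active, so *fubZ* is transcribed.
So FubZ is produced and active.
With repressor KosY bound, *mibK* is not transcribed.
→ *mibK* is OFF.
Fumarate is absent, so PexN is active.
cAMP is absent, so VelZ is active.
With repressor VelZ bound, *rudZ* is not transcribed.
So RudZ is not produced.
Cellobiose is absent, so LomE is inactive.
With no repressor bound, *quvD* is transcribed.
→ *quvD* is ON.
2 of the 3 genes are transcribed.

2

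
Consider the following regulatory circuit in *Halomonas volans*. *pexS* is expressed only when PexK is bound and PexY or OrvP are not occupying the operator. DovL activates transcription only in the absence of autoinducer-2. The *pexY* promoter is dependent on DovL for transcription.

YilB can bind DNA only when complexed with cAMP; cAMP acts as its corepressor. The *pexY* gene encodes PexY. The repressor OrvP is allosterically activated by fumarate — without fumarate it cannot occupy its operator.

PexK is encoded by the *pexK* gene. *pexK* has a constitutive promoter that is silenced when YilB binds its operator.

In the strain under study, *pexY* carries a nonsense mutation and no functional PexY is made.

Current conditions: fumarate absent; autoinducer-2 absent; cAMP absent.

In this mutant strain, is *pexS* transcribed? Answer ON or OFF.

cAMP is absent, so YilB is inactive.
With no repressor bound, *pexK* is transcribed.
So PexK is produced and active.
PexY is non-functional in this strain, so it has no effect.
Fumarate is absent, so OrvP is inactive.
No repressor is bound and PexK is active, so *pexS* is transcribed.

ON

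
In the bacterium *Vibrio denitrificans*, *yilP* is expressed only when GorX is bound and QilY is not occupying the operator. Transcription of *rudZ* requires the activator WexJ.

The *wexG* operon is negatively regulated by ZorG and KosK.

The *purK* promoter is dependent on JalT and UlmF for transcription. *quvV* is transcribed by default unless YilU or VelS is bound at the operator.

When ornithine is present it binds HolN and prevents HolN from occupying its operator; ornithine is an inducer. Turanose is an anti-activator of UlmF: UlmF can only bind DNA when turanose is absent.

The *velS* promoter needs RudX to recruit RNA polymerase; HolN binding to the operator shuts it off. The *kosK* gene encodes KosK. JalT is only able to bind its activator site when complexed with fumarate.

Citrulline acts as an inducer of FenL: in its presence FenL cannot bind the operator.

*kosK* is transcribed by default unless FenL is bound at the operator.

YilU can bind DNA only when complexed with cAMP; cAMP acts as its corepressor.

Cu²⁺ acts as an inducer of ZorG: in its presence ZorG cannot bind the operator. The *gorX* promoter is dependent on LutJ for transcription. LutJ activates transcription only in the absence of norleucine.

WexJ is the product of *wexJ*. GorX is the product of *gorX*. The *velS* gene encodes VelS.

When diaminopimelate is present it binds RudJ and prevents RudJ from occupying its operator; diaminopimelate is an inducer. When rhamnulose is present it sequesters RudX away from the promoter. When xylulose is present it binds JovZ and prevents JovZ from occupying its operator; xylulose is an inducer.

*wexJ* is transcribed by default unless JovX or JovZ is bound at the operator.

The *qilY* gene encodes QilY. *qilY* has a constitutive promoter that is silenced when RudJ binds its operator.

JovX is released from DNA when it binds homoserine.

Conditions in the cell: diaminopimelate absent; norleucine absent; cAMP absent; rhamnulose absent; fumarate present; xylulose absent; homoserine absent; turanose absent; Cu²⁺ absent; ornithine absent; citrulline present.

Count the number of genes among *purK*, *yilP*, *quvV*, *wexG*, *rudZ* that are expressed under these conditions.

Fumarate is present, so JalT is active.
Turanose is absent, so UlmF is active.
No repressor is bound and JalT and UlmF are active, so *purK* is transcribed.
→ *purK* is ON.
Diaminopimelate is absent, so RudJ is active.
With repressor RudJ bound, *qilY* is not transcribed.
So QilY is not produced.
Norleucine is absent, so LutJ is active.
No repressor is bound and LutJ is active, so *gorX* is transcribed.
So GorX is produced and active.
No repressor is bound and GorX is active, so *yilP* is transcribed.
→ *yilP* is ON.
cAMP is absent, so YilU is inactive.
Ornithine is absent, so HolN is active.
Rhamnulose is absent, so RudX is active.
With repressor HolN bound, *velS* is not transcribed.
So VelS is not produced.
With no repressor bound, *quvV* is transcribed.
→ *quvV* is ON.
Cu²⁺ is absent, so ZorG is active.
Citrulline is present, so FenL is inactive.
With no repressor bound, *kosK* is transcribed.
So KosK is produced and active.
With repressor ZorG bound, *wexG* is not transcribed.
→ *wexG* is OFF.
Homoserine is absent, so JovX is active.
Xylulose is absent, so JovZ is active.
With repressor JovX bound, *wexJ* is not transcribed.
So WexJ is not produced.
Required activator WexJ is absent, so *rudZ* is not transcribed.
→ *rudZ* is OFF.
3 of the 5 genes are transcribed.

3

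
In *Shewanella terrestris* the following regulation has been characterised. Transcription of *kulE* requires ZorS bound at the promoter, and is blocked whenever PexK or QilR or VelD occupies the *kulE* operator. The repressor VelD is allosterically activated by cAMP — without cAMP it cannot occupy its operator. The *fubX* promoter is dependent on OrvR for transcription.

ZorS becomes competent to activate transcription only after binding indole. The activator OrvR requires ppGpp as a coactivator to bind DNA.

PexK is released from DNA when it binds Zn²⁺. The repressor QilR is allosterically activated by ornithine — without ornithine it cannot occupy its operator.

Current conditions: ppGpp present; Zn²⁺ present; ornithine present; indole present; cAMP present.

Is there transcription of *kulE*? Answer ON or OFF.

Zn²⁺ is present, so PexK is inactive.
Ornithine is present, so QilR is active.
cAMP is present, so VelD is active.
Indole is present, so ZorS is active.
With repressor QilR bound, *kulE* is not transcribed.

OFF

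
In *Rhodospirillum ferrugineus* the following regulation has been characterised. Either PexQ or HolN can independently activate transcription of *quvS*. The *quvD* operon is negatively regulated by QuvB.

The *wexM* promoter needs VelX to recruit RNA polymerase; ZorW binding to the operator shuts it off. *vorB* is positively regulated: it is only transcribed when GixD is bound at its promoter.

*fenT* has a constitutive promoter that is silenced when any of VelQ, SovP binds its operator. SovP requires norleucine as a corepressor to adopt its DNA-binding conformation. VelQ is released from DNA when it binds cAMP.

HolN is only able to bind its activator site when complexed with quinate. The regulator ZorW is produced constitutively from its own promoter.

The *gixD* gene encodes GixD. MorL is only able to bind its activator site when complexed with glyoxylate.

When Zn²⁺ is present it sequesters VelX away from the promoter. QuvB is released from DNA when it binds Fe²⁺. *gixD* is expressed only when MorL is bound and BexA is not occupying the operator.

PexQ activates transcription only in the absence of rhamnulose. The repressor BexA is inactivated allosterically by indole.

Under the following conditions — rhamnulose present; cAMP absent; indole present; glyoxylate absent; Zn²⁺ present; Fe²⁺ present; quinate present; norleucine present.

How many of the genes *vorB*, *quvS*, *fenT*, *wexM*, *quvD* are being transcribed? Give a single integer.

2

Glyoxylate is absent, so MorL is inactive.
Indole is present, so BexA is inactive.
Required activator MorL is absent, so *gixD* is not transcribed.
So GixD is not produced.
Required activator GixD is absent, so *vorB* is not transcribed.
→ *vorB* is OFF.
Rhamnulose is present, so PexQ is inactive.
Quinate is present, so HolN is active.
Activator HolN is present, so *quvS* is transcribed.
→ *quvS* is ON.
cAMP is absent, so VelQ is active.
Norleucine is present, so SovP is active.
With repressor VelQ bound, *fenT* is not transcribed.
→ *fenT* is OFF.
Zn²⁺ is present, so VelX is inactive.
ZorW is produced constitutively and is active.
With repressor ZorW bound, *wexM* is not transcribed.
→ *wexM* is OFF.
Fe²⁺ is present, so QuvB is inactive.
With no repressor bound, *quvD* is transcribed.
→ *quvD* is ON.
2 of the 5 genes are transcribed.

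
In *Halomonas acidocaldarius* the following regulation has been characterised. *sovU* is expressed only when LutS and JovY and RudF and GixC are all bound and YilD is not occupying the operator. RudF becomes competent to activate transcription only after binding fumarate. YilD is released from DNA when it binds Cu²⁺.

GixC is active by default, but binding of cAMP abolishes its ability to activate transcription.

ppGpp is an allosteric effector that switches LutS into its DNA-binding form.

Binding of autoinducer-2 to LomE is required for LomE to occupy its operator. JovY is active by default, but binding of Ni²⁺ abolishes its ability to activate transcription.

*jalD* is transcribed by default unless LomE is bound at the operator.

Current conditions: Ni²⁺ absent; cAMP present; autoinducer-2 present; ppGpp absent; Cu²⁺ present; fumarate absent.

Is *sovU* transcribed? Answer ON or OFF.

OFF

ppGpp is absent, so LutS is inactive.
Ni²⁺ is absent, so JovY is active.
Cu²⁺ is present, so YilD is inactive.
Fumarate is absent, so RudF is inactive.
cAMP is present, so GixC is inactive.
Required activator LutS is absent, so *sovU* is not transcribed.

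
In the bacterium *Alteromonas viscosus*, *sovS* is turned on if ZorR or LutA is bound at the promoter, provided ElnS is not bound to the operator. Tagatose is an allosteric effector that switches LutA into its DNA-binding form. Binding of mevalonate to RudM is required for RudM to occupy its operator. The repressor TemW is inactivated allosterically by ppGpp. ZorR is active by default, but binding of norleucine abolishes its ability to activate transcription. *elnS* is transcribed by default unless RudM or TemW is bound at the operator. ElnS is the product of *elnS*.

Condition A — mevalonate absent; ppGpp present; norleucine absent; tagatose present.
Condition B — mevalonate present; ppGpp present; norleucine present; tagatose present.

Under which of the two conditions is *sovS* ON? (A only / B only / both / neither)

Condition A:
Mevalonate is absent, so RudM is inactive.
ppGpp is present, so TemW is inactive.
With no repressor bound, *elnS* is transcribed.
So ElnS is produced and active.
Norleucine is absent, so ZorR is active.
Tagatose is present, so LutA is active.
With repressor ElnS bound, *sovS* is not transcribed.
→ *sovS* is OFF in A.
Condition B:
Mevalonate is present, so RudM is active.
ppGpp is present, so TemW is inactive.
With repressor RudM bound, *elnS* is not transcribed.
So ElnS is not produced.
Norleucine is present, so ZorR is inactive.
Tagatose is present, so LutA is active.
Activator LutA is present, so *sovS* is transcribed.
→ *sovS* is ON in B.

B only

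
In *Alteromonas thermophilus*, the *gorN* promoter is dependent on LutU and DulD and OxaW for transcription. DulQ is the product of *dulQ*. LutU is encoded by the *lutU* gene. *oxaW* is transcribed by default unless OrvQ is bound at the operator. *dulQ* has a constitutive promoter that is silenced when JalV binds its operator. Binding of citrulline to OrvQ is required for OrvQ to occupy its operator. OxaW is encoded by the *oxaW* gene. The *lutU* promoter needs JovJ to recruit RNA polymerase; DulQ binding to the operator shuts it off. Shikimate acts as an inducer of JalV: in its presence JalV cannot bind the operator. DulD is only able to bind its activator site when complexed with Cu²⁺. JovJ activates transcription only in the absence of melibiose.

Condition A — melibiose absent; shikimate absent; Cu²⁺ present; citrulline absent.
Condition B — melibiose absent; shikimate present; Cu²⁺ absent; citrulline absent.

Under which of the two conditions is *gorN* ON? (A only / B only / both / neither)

A only

Condition A:
Melibiose is absent, so JovJ is active.
Shikimate is absent, so JalV is active.
With repressor JalV bound, *dulQ* is not transcribed.
So DulQ is not produced.
No repressor is bound and JovJ is active, so *lutU* is transcribed.
So LutU is produced and active.
Cu²⁺ is present, so DulD is active.
Citrulline is absent, so OrvQ is inactive.
With no repressor bound, *oxaW* is transcribed.
So OxaW is produced and active.
No repressor is bound and LutU and DulD and OxaW are active, so *gorN* is transcribed.
→ *gorN* is ON in A.
Condition B:
Melibiose is absent, so JovJ is active.
Shikimate is present, so JalV is inactive.
With no repressor bound, *dulQ* is transcribed.
So DulQ is produced and active.
With repressor DulQ bound, *lutU* is not transcribed.
So LutU is not produced.
Cu²⁺ is absent, so DulD is inactive.
Citrulline is absent, so OrvQ is inactive.
With no repressor bound, *oxaW* is transcribed.
So OxaW is produced and active.
Required activator LutU is absent, so *gorN* is not transcribed.
→ *gorN* is OFF in B.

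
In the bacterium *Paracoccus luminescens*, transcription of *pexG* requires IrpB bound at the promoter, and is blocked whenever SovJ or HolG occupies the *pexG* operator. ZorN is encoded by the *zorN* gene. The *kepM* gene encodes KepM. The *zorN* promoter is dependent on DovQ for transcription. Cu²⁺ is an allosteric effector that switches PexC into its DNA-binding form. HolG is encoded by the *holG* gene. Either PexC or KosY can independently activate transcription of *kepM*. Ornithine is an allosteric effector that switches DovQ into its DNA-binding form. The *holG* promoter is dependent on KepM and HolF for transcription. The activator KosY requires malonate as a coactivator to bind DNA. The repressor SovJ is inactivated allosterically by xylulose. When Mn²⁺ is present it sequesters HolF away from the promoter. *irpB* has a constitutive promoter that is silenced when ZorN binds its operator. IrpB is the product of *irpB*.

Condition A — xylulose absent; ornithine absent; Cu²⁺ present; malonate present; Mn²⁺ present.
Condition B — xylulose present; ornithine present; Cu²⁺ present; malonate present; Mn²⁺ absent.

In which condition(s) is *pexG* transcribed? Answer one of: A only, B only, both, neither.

neither

Condition A:
Xylulose is absent, so SovJ is active.
Ornithine is absent, so DovQ is inactive.
Required activator DovQ is absent, so *zorN* is not transcribed.
So ZorN is not produced.
With no repressor bound, *irpB* is transcribed.
So IrpB is produced and active.
Cu²⁺ is present, so PexC is active.
Malonate is present, so KosY is active.
Activator PexC is present, so *kepM* is transcribed.
So KepM is produced and active.
Mn²⁺ is present, so HolF is inactive.
Required activator HolF is absent, so *holG* is not transcribed.
So HolG is not produced.
With repressor SovJ bound, *pexG* is not transcribed.
→ *pexG* is OFF in A.
Condition B:
Xylulose is present, so SovJ is inactive.
Ornithine is present, so DovQ is active.
No repressor is bound and DovQ is active, so *zorN* is transcribed.
So ZorN is produced and active.
With repressor ZorN bound, *irpB* is not transcribed.
So IrpB is not produced.
Cu²⁺ is present, so PexC is active.
Malonate is present, so KosY is active.
Activator PexC is present, so *kepM* is transcribed.
So KepM is produced and active.
Mn²⁺ is absent, so HolF is active.
No repressor is bound and KepM and HolF are active, so *holG* is transcribed.
So HolG is produced and active.
With repressor HolG bound, *pexG* is not transcribed.
→ *pexG* is OFF in B.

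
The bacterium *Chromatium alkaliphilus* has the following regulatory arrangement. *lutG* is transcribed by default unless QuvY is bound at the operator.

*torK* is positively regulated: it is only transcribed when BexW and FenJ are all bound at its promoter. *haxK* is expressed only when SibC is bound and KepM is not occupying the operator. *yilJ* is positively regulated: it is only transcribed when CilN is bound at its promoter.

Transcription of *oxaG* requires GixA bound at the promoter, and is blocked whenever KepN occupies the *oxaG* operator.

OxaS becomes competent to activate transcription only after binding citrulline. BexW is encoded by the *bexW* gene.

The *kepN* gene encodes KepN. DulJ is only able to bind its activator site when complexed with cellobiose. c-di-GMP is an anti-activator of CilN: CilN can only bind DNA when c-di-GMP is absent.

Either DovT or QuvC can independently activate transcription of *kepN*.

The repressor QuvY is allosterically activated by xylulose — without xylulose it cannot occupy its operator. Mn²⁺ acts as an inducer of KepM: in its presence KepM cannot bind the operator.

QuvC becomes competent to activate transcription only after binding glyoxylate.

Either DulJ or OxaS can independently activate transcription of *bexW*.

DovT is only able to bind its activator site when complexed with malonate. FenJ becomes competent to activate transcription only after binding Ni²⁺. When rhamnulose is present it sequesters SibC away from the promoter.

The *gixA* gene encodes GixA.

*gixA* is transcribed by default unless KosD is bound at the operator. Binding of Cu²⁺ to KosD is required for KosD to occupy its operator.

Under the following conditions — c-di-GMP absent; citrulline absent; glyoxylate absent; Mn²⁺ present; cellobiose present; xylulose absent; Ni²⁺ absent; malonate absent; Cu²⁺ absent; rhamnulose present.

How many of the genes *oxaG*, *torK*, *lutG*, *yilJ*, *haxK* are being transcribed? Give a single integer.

Malonate is absent, so DovT is inactive.
Glyoxylate is absent, so QuvC is inactive.
No activator is available at the *kepN* promoter, so *kepN* is not transcribed.
So KepN is not produced.
Cu²⁺ is absent, so KosD is inactive.
With no repressor bound, *gixA* is transcribed.
So GixA is produced and active.
No repressor is bound and GixA is active, so *oxaG* is transcribed.
→ *oxaG* is ON.
Cellobiose is present, so DulJ is active.
Citrulline is absent, so OxaS is inactive.
Activator DulJ is present, so *bexW* is transcribed.
So BexW is produced and active.
Ni²⁺ is absent, so FenJ is inactive.
Required activator FenJ is absent, so *torK* is not transcribed.
→ *torK* is OFF.
Xylulose is absent, so QuvY is inactive.
With no repressor bound, *lutG* is transcribed.
→ *lutG* is ON.
c-di-GMP is absent, so CilN is active.
No repressor is bound and CilN is active, so *yilJ* is transcribed.
→ *yilJ* is ON.
Mn²⁺ is present, so KepM is inactive.
Rhamnulose is present, so SibC is inactive.
Required activator SibC is absent, so *haxK* is not transcribed.
→ *haxK* is OFF.
3 of the 5 genes are transcribed.

3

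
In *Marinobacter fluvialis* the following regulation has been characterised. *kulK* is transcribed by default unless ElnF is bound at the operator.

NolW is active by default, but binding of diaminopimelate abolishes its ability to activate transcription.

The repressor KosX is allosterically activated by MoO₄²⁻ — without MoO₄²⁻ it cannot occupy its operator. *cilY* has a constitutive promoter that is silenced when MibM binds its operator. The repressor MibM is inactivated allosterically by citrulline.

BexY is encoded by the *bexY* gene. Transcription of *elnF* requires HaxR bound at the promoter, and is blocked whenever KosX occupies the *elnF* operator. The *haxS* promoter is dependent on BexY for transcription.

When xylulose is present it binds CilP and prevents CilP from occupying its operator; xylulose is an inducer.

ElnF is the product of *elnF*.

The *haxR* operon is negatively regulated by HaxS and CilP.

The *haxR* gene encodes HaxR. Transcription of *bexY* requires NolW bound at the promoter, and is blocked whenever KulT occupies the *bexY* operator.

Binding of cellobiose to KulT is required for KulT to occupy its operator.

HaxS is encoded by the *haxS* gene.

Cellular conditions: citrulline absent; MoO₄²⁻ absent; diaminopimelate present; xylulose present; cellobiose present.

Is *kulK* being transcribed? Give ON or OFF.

Cellobiose is present, so KulT is active.
Diaminopimelate is present, so NolW is inactive.
With repressor KulT bound, *bexY* is not transcribed.
So BexY is not produced.
Required activator BexY is absent, so *haxS* is not transcribed.
So HaxS is not produced.
Xylulose is present, so CilP is inactive.
With no repressor bound, *haxR* is transcribed.
So HaxR is produced and active.
MoO₄²⁻ is absent, so KosX is inactive.
No repressor is bound and HaxR is active, so *elnF* is transcribed.
So ElnF is produced and active.
With repressor ElnF bound, *kulK* is not transcribed.

OFF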